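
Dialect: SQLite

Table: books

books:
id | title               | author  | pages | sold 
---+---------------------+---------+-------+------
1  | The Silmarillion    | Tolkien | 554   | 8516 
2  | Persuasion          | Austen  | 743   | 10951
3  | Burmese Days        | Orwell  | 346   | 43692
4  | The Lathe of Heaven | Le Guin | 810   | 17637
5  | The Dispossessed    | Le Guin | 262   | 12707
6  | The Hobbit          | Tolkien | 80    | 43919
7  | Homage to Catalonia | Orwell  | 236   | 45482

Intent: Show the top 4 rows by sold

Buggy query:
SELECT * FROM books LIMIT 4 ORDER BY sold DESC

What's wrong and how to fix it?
Bug: LIMIT must come after ORDER BY

Fix: Sort with ORDER BY, then apply LIMIT

Corrected query:
SELECT * FROM books ORDER BY sold DESC LIMIT 4

Result:
id | title               | author  | pages | sold 
---+---------------------+---------+-------+------
7  | Homage to Catalonia | Orwell  | 236   | 45482
6  | The Hobbit          | Tolkien | 80    | 43919
3  | Burmese Days        | Orwell  | 346   | 43692
4  | The Lathe of Heaven | Le Guin | 810   | 17637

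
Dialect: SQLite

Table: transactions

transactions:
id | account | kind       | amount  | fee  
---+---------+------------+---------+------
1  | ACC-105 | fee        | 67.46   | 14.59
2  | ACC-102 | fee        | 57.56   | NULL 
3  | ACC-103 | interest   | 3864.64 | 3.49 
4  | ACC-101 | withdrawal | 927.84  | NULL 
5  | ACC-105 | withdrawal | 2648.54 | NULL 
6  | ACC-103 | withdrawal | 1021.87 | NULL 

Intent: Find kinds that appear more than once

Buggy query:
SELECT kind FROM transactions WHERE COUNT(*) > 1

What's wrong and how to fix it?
Bug: WHERE can't reference COUNT(*); aggregates are computed after WHERE

Fix: GROUP BY kind, then filter groups with HAVING COUNT(*) > 1

Corrected query:
SELECT kind FROM transactions GROUP BY kind HAVING COUNT(*) > 1

Result:
kind      
----------
fee       
withdrawal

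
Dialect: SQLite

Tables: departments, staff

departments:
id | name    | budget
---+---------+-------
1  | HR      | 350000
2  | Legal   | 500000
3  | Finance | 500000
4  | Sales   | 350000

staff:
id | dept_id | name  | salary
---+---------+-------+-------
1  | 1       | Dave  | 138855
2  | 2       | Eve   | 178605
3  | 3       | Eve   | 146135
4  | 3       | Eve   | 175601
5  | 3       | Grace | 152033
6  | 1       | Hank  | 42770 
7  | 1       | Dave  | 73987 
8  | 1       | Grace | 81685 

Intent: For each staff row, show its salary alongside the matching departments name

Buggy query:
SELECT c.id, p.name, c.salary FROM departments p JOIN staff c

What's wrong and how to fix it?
Bug: Missing join condition: each staff row is matched to all departments rows instead of just its own

Fix: Specify the join condition linking the foreign key to the parent id

Corrected query:
SELECT c.id, p.name, c.salary FROM departments p JOIN staff c ON c.dept_id = p.id

Result:
id | name    | salary
---+---------+-------
1  | HR      | 138855
2  | Legal   | 178605
3  | Finance | 146135
4  | Finance | 175601
5  | Finance | 152033
6  | HR      | 42770 
7  | HR      | 73987 
8  | HR      | 81685 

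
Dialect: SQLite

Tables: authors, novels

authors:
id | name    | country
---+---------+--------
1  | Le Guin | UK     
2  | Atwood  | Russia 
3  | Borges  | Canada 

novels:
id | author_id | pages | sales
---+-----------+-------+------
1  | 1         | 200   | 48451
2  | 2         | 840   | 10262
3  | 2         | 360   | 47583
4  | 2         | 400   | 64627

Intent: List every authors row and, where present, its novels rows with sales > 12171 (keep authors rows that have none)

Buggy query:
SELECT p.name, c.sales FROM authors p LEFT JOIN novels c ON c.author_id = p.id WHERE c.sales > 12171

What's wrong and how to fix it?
Bug: Filtering c.sales in WHERE discards the NULL rows produced by LEFT JOIN, turning it into an inner join

Fix: Put 'c.sales > 12171' in the JOIN's ON clause instead of WHERE

Corrected query:
SELECT p.name, c.sales FROM authors p LEFT JOIN novels c ON c.author_id = p.id AND c.sales > 12171

Result:
name    | sales
--------+------
Le Guin | 48451
Atwood  | 47583
Atwood  | 64627
Borges  | NULL 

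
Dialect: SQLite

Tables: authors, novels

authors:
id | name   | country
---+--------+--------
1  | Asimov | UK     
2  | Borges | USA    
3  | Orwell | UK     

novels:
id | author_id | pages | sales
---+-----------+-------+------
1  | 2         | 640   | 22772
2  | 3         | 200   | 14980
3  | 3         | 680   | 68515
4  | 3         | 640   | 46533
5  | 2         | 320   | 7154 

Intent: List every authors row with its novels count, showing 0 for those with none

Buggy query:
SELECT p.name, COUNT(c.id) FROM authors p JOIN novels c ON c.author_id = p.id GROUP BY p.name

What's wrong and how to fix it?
Bug: INNER JOIN drops authors rows that have no matching novels rows

Fix: Switch to LEFT JOIN to retain unmatched parent rows

Corrected query:
SELECT p.name, COUNT(c.id) FROM authors p LEFT JOIN novels c ON c.author_id = p.id GROUP BY p.name

Result:
name   | COUNT(c.id)
-------+------------
Asimov | 0          
Borges | 2          
Orwell | 3          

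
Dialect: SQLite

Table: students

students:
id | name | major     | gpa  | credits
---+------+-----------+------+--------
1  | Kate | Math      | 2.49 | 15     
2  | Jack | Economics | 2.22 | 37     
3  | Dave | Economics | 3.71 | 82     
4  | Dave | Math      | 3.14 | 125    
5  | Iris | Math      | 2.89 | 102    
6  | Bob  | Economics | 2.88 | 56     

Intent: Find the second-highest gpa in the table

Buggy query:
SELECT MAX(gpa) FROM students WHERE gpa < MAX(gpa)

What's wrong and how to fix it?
Bug: MAX(gpa) on the right of the comparison is an aggregate-in-WHERE error

Fix: Put the inner MAX in a scalar subquery

Corrected query:
SELECT MAX(gpa) FROM students WHERE gpa < (SELECT MAX(gpa) FROM students)

Result:
MAX(gpa)
--------
3.14    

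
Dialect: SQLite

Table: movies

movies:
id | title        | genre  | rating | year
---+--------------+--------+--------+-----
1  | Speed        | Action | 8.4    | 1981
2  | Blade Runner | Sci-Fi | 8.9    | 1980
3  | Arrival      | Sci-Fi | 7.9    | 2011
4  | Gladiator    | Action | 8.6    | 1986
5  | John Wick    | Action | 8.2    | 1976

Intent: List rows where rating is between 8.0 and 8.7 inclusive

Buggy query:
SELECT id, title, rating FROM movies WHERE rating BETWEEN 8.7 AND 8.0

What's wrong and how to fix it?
Bug: BETWEEN expects the lower bound first; with 8.7 AND 8.0 the range is empty

Fix: Write BETWEEN 8.0 AND 8.7

Corrected query:
SELECT id, title, rating FROM movies WHERE rating BETWEEN 8.0 AND 8.7

Result:
id | title     | rating
---+-----------+-------
1  | Speed     | 8.4   
4  | Gladiator | 8.6   
5  | John Wick | 8.2   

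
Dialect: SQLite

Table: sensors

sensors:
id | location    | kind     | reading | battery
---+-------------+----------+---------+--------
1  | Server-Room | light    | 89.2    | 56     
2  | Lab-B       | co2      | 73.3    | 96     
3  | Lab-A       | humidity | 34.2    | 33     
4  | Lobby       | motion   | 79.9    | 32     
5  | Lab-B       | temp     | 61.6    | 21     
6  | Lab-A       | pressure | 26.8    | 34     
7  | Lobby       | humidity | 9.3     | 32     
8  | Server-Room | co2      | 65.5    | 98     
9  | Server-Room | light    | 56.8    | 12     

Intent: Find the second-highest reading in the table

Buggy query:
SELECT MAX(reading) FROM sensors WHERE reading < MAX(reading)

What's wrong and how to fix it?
Bug: MAX(reading) on the right of the comparison is an aggregate-in-WHERE error

Fix: Compute the overall MAX in a subquery, then take MAX of rows below it

Corrected query:
SELECT MAX(reading) FROM sensors WHERE reading < (SELECT MAX(reading) FROM sensors)

Result:
MAX(reading)
------------
79.9        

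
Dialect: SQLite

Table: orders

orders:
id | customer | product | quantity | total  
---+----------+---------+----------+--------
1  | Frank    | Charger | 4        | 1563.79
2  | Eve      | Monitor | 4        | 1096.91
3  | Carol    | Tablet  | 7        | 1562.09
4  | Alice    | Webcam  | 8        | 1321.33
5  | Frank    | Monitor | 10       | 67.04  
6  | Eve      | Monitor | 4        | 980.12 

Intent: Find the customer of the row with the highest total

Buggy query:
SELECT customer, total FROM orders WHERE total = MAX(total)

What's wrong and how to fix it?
Bug: WHERE is evaluated per row; an aggregate over the whole table isn't defined there

Fix: Wrap MAX in a scalar subquery so WHERE compares against a single value

Corrected query:
SELECT customer, total FROM orders WHERE total = (SELECT MAX(total) FROM orders)

Result:
customer | total  
---------+--------
Frank    | 1563.79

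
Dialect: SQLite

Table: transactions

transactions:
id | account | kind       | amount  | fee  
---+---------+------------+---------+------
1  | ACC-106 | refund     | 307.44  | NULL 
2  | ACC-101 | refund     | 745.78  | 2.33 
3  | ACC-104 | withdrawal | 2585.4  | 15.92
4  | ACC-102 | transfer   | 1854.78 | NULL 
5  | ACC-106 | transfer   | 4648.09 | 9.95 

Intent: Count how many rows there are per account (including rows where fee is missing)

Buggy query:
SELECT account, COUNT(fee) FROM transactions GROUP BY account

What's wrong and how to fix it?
Bug: COUNT(column) counts non-NULL values only; rows with NULL fee aren't counted

Fix: Use COUNT(*) to count all rows regardless of NULL

Corrected query:
SELECT account, COUNT(*) FROM transactions GROUP BY account

Result:
account | COUNT(*)
--------+---------
ACC-101 | 1       
ACC-102 | 1       
ACC-104 | 1       
ACC-106 | 2       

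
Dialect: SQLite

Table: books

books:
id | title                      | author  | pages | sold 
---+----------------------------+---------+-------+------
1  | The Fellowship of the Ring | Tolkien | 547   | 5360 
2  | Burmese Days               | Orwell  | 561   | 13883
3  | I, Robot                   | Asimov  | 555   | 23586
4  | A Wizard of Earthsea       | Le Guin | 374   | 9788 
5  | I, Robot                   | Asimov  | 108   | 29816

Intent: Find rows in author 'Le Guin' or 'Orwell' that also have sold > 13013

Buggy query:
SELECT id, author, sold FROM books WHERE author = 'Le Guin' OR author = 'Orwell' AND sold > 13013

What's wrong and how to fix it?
Bug: AND binds tighter than OR, so this parses as author = 'Le Guin' OR (author = 'Orwell' AND sold > 13013)

Fix: Group the OR with parentheses (or use IN), then AND the threshold

Corrected query:
SELECT id, author, sold FROM books WHERE (author = 'Le Guin' OR author = 'Orwell') AND sold > 13013

Result:
id | author | sold 
---+--------+------
2  | Orwell | 13883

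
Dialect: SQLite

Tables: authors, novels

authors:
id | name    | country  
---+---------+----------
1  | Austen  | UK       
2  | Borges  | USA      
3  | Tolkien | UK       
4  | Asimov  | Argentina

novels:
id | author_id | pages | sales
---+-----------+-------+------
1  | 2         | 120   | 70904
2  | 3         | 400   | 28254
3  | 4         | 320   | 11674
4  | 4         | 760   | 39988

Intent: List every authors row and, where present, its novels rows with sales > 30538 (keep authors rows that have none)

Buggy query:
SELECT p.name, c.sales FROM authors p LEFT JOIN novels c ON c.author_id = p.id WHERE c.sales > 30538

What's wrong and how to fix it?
Bug: A WHERE condition on the right-hand table after LEFT JOIN drops unmatched parents

Fix: Move the right-table condition into the ON clause so unmatched parents are kept

Corrected query:
SELECT p.name, c.sales FROM authors p LEFT JOIN novels c ON c.author_id = p.id AND c.sales > 30538

Result:
name    | sales
--------+------
Austen  | NULL 
Borges  | 70904
Tolkien | NULL 
Asimov  | 39988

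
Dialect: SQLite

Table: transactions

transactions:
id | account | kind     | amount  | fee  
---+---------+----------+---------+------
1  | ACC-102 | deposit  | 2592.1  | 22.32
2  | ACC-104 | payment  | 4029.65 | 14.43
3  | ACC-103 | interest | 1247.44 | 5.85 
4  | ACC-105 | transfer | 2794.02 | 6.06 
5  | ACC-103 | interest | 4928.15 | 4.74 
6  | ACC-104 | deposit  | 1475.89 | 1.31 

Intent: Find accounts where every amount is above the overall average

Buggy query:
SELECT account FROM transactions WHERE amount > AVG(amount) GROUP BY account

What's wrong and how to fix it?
Bug: WHERE evaluates per row before aggregation, so AVG() is unavailable

Fix: Compute the overall average in a scalar subquery and compare each group's MIN against it in HAVING

Corrected query:
SELECT account FROM transactions GROUP BY account HAVING MIN(amount) > (SELECT AVG(amount) FROM transactions)

Result:
(no rows)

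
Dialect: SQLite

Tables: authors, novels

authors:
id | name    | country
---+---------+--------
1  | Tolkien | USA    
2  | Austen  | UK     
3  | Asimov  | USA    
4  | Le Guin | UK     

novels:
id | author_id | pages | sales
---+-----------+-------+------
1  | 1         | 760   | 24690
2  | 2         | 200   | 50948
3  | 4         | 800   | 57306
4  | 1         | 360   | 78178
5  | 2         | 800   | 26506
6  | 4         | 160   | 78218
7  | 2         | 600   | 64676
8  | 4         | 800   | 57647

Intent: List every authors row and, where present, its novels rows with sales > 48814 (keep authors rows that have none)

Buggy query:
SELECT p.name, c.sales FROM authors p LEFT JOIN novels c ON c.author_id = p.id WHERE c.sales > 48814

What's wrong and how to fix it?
Bug: A WHERE condition on the right-hand table after LEFT JOIN drops unmatched parents

Fix: Move the right-table condition into the ON clause so unmatched parents are kept

Corrected query:
SELECT p.name, c.sales FROM authors p LEFT JOIN novels c ON c.author_id = p.id AND c.sales > 48814

Result:
name    | sales
--------+------
Tolkien | 78178
Austen  | 50948
Austen  | 64676
Asimov  | NULL 
Le Guin | 57306
Le Guin | 57647
Le Guin | 78218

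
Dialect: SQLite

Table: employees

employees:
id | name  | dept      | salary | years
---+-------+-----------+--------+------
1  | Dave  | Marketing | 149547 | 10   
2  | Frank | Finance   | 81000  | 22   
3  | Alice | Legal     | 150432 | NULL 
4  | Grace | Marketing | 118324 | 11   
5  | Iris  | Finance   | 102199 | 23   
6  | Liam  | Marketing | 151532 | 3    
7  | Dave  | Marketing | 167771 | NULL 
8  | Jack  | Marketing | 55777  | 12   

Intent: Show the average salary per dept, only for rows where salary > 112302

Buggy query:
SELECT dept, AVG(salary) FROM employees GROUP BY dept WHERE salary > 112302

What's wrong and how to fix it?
Bug: Row-level WHERE must come before GROUP BY in the clause order

Fix: Move the WHERE clause before GROUP BY

Corrected query:
SELECT dept, AVG(salary) FROM employees WHERE salary > 112302 GROUP BY dept

Result:
dept      | AVG(salary)
----------+------------
Legal     | 150432     
Marketing | 146793.5   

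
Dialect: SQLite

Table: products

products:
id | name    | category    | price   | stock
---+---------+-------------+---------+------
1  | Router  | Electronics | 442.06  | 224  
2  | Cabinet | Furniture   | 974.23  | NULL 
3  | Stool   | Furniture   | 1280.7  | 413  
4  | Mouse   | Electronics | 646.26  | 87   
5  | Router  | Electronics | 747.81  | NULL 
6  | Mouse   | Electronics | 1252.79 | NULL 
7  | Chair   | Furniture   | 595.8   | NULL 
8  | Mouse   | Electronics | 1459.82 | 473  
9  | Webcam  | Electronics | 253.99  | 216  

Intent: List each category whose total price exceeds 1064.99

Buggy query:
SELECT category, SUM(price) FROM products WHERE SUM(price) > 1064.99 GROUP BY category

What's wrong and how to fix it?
Bug: SUM(price) is an aggregate, but WHERE filters rows before aggregation

Fix: Move the aggregate condition to a HAVING clause

Corrected query:
SELECT category, SUM(price) FROM products GROUP BY category HAVING SUM(price) > 1064.99

Result:
category    | SUM(price)
------------+-----------
Electronics | 4802.73   
Furniture   | 2850.73   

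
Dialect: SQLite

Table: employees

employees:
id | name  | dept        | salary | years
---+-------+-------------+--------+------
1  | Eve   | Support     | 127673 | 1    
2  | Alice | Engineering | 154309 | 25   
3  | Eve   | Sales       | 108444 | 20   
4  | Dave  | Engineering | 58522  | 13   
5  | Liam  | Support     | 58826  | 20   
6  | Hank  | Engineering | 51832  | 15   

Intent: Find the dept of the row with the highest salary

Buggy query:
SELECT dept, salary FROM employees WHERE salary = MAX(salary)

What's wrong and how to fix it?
Bug: MAX(salary) is an aggregate and cannot be used directly in WHERE

Fix: Wrap MAX in a scalar subquery so WHERE compares against a single value

Corrected query:
SELECT dept, salary FROM employees WHERE salary = (SELECT MAX(salary) FROM employees)

Result:
dept        | salary
------------+-------
Engineering | 154309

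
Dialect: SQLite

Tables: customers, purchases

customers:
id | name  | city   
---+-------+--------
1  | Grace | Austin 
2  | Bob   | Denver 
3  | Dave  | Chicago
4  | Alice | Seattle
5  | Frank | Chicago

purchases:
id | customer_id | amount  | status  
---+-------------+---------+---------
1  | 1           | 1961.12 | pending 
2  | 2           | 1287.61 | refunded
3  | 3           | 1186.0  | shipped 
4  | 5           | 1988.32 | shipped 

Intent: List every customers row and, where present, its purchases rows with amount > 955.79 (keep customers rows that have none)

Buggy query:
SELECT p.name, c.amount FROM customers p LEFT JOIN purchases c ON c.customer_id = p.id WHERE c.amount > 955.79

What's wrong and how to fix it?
Bug: A WHERE condition on the right-hand table after LEFT JOIN drops unmatched parents

Fix: Move the right-table condition into the ON clause so unmatched parents are kept

Corrected query:
SELECT p.name, c.amount FROM customers p LEFT JOIN purchases c ON c.customer_id = p.id AND c.amount > 955.79

Result:
name  | amount 
------+--------
Grace | 1961.12
Bob   | 1287.61
Dave  | 1186   
Alice | NULL   
Frank | 1988.32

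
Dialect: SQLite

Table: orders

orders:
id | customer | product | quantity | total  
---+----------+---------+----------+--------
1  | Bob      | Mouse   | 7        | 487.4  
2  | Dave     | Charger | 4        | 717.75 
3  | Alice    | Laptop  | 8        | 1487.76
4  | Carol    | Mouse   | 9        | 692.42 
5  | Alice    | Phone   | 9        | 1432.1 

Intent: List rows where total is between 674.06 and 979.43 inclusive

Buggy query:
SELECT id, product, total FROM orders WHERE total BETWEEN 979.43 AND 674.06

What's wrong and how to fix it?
Bug: BETWEEN expects the lower bound first; with 979.43 AND 674.06 the range is empty

Fix: Swap the bounds so the smaller value comes first

Corrected query:
SELECT id, product, total FROM orders WHERE total BETWEEN 674.06 AND 979.43

Result:
id | product | total 
---+---------+-------
2  | Charger | 717.75
4  | Mouse   | 692.42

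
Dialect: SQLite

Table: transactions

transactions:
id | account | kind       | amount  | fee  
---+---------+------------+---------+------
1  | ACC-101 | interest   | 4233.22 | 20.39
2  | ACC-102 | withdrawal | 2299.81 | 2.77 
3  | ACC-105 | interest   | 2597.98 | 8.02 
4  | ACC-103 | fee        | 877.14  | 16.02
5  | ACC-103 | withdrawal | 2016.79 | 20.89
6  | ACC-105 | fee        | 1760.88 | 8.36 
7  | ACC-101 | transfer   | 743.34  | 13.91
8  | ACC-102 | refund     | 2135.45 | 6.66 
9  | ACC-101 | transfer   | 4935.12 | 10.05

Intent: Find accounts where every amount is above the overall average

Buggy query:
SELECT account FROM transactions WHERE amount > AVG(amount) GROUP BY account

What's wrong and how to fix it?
Bug: WHERE evaluates per row before aggregation, so AVG() is unavailable

Fix: Use a subquery for AVG and a HAVING MIN(...) filter so the condition holds for every row in the group

Corrected query:
SELECT account FROM transactions GROUP BY account HAVING MIN(amount) > (SELECT AVG(amount) FROM transactions)

Result:
(no rows)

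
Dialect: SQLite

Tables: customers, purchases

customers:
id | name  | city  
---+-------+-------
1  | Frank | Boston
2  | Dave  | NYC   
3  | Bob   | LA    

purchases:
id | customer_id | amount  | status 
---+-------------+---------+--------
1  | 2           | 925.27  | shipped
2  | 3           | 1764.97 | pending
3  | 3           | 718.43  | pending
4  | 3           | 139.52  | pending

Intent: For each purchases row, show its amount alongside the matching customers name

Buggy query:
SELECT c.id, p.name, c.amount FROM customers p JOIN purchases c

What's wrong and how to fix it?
Bug: Missing join condition: each purchases row is matched to all customers rows instead of just its own

Fix: Add ON c.customer_id = p.id to the JOIN

Corrected query:
SELECT c.id, p.name, c.amount FROM customers p JOIN purchases c ON c.customer_id = p.id

Result:
id | name | amount 
---+------+--------
1  | Dave | 925.27 
2  | Bob  | 1764.97
3  | Bob  | 718.43 
4  | Bob  | 139.52 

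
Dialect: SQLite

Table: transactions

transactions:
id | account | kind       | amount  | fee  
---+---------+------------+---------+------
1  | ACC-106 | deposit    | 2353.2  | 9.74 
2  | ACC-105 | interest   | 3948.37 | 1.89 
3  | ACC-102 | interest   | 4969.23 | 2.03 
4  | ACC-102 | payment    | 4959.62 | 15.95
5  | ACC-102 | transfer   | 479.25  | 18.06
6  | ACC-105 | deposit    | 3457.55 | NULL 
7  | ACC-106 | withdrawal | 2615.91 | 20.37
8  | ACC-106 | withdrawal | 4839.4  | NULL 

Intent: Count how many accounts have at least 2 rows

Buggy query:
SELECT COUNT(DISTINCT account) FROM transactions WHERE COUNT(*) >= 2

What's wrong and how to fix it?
Bug: WHERE filters individual rows, not groups, so a group-level COUNT is invalid there

Fix: Use a subquery that GROUPs and filters with HAVING, then count its rows

Corrected query:
SELECT COUNT(*) FROM (SELECT account FROM transactions GROUP BY account HAVING COUNT(*) >= 2)

Result:
COUNT(*)
--------
3       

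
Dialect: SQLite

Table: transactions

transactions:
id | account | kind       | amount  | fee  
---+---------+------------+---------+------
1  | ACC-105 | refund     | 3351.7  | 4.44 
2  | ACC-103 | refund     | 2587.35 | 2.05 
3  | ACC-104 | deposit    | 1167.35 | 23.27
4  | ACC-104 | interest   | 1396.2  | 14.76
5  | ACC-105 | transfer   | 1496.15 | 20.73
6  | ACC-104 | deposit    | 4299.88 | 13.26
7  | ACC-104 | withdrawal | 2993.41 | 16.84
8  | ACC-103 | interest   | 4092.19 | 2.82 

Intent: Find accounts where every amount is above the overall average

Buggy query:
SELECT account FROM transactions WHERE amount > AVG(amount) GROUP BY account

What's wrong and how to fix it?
Bug: WHERE evaluates per row before aggregation, so AVG() is unavailable

Fix: Compute the overall average in a scalar subquery and compare each group's MIN against it in HAVING

Corrected query:
SELECT account FROM transactions GROUP BY account HAVING MIN(amount) > (SELECT AVG(amount) FROM transactions)

Result:
(no rows)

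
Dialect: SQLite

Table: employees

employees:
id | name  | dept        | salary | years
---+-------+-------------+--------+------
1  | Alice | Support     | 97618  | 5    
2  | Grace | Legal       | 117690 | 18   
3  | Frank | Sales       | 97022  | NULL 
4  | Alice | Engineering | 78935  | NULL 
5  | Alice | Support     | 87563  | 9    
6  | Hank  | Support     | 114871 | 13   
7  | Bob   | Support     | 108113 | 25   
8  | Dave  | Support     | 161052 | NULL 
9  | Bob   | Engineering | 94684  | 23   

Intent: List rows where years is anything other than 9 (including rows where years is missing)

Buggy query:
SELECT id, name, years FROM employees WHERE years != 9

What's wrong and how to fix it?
Bug: 'years != 9' is unknown when years is NULL, so NULL rows are silently excluded

Fix: Handle NULL separately with IS NULL alongside the inequality

Corrected query:
SELECT id, name, years FROM employees WHERE years != 9 OR years IS NULL

Result:
id | name  | years
---+-------+------
1  | Alice | 5    
2  | Grace | 18   
3  | Frank | NULL 
4  | Alice | NULL 
6  | Hank  | 13   
7  | Bob   | 25   
8  | Dave  | NULL 
9  | Bob   | 23   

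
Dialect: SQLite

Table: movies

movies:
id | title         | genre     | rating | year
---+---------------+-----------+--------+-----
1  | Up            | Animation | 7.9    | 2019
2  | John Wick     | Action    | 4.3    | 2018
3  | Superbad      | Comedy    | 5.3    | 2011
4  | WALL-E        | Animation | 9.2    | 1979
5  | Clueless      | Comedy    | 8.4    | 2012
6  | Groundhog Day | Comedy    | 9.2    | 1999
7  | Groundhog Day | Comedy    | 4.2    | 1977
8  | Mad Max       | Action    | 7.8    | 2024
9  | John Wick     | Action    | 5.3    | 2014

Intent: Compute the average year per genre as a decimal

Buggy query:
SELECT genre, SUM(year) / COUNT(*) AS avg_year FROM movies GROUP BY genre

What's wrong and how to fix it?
Bug: Both operands are integers, so '/' performs integer division and truncates

Fix: Multiply by 1.0 (or CAST to REAL) to force floating-point division

Corrected query:
SELECT genre, SUM(year) * 1.0 / COUNT(*) AS avg_year FROM movies GROUP BY genre

Result:
genre     | avg_year   
----------+------------
Action    | 2018.666667
Animation | 1999       
Comedy    | 1999.75    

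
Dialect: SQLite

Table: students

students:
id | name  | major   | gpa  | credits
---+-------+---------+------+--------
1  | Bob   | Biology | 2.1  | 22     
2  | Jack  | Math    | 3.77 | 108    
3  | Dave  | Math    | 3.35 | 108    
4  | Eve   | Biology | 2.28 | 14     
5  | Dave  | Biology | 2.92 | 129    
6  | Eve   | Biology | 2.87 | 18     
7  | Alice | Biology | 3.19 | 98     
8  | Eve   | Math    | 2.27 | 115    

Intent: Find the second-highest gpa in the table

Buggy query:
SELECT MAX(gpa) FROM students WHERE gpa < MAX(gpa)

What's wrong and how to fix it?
Bug: The inner MAX is an aggregate inside WHERE, which is not allowed

Fix: Put the inner MAX in a scalar subquery

Corrected query:
SELECT MAX(gpa) FROM students WHERE gpa < (SELECT MAX(gpa) FROM students)

Result:
MAX(gpa)
--------
3.35    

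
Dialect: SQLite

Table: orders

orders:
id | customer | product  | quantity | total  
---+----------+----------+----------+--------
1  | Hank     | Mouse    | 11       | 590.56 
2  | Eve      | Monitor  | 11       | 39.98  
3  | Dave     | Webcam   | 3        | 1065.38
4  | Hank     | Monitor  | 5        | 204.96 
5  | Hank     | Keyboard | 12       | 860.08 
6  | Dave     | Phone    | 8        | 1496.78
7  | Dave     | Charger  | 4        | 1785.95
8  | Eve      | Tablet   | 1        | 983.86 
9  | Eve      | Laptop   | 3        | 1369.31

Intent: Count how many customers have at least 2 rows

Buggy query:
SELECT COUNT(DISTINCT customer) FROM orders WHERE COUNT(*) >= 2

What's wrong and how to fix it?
Bug: WHERE filters individual rows, not groups, so a group-level COUNT is invalid there

Fix: Use a subquery that GROUPs and filters with HAVING, then count its rows

Corrected query:
SELECT COUNT(*) FROM (SELECT customer FROM orders GROUP BY customer HAVING COUNT(*) >= 2)

Result:
COUNT(*)
--------
3       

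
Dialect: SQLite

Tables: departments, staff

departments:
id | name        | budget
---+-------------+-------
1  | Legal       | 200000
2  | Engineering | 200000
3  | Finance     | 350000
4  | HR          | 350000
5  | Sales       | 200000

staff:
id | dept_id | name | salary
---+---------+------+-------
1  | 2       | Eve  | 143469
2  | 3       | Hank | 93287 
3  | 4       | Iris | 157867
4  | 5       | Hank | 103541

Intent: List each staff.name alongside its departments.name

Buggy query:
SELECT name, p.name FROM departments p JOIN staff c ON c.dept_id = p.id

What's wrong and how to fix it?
Bug: 'name' exists in both joined tables, so the database can't tell which one is meant

Fix: Prefix ambiguous columns with the table alias

Corrected query:
SELECT c.name, p.name FROM departments p JOIN staff c ON c.dept_id = p.id

Result:
name | name       
-----+------------
Eve  | Engineering
Hank | Finance    
Iris | HR         
Hank | Sales      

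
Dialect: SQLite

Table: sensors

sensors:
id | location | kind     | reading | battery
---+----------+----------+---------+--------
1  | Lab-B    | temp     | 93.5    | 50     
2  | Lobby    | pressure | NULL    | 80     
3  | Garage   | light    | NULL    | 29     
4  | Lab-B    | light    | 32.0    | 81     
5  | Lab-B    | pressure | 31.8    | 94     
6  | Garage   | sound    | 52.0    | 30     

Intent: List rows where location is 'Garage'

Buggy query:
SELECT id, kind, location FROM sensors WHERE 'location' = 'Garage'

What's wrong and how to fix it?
Bug: 'location' in single quotes is a string literal, not the column; the comparison is literal-vs-literal and never true

Fix: Remove the quotes around the column name (or use double quotes for an identifier)

Corrected query:
SELECT id, kind, location FROM sensors WHERE location = 'Garage'

Result:
id | kind  | location
---+-------+---------
3  | light | Garage  
6  | sound | Garage  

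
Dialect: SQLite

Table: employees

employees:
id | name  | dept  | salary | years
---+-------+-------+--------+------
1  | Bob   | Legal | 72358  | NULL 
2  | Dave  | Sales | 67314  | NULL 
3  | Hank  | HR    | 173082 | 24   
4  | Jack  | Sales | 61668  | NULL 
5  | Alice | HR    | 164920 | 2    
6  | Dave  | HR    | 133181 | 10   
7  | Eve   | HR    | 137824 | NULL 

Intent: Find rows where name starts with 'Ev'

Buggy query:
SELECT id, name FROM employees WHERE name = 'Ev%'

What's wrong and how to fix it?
Bug: Wildcards only work with LIKE; '=' treats '%' as a literal character

Fix: Replace '=' with LIKE so 'Ev%' is treated as a pattern

Corrected query:
SELECT id, name FROM employees WHERE name LIKE 'Ev%'

Result:
id | name
---+-----
7  | Eve 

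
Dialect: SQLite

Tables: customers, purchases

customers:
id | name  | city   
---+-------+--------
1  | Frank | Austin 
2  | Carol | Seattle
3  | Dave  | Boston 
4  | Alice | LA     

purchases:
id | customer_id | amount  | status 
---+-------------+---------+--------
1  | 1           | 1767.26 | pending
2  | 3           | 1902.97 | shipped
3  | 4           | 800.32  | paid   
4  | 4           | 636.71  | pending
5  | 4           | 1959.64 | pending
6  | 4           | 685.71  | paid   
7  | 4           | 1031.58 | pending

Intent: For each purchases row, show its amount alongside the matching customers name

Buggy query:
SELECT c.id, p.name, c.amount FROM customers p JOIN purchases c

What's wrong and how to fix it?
Bug: JOIN with no ON clause produces a cartesian product; every purchases row pairs with every customers row

Fix: Add ON c.customer_id = p.id to the JOIN

Corrected query:
SELECT c.id, p.name, c.amount FROM customers p JOIN purchases c ON c.customer_id = p.id

Result:
id | name  | amount 
---+-------+--------
1  | Frank | 1767.26
2  | Dave  | 1902.97
3  | Alice | 800.32 
4  | Alice | 636.71 
5  | Alice | 1959.64
6  | Alice | 685.71 
7  | Alice | 1031.58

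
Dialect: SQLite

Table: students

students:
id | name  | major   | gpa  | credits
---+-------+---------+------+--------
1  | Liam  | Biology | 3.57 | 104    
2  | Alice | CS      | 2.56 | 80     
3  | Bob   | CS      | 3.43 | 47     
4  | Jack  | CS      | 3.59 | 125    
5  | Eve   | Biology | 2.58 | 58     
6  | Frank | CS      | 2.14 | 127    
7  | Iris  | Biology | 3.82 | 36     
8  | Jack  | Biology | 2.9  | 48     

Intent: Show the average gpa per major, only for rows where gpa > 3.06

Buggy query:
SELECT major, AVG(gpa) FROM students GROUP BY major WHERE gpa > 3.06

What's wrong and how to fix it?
Bug: Row-level WHERE must come before GROUP BY in the clause order

Fix: Move the WHERE clause before GROUP BY

Corrected query:
SELECT major, AVG(gpa) FROM students WHERE gpa > 3.06 GROUP BY major

Result:
major   | AVG(gpa)
--------+---------
Biology | 3.695   
CS      | 3.51    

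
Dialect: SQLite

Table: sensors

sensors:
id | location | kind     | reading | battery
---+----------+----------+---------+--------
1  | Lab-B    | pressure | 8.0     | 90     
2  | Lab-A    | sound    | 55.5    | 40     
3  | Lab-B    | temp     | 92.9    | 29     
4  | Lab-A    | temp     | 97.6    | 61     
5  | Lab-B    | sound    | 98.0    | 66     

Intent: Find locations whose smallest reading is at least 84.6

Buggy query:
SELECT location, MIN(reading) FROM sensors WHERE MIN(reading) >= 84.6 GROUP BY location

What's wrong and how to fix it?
Bug: MIN() in WHERE is a misuse of aggregate

Fix: Use HAVING for the per-group MIN condition

Corrected query:
SELECT location, MIN(reading) FROM sensors GROUP BY location HAVING MIN(reading) >= 84.6

Result:
(no rows)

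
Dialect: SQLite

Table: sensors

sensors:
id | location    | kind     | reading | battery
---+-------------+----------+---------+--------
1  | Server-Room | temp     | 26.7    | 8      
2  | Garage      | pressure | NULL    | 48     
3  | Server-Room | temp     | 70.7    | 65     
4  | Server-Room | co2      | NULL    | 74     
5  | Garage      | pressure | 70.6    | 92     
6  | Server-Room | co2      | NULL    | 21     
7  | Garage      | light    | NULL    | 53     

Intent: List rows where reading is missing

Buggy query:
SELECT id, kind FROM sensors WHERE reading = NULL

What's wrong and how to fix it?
Bug: Comparing to NULL with '=' never matches; NULL = NULL is unknown, not true

Fix: Replace '= NULL' with 'IS NULL'

Corrected query:
SELECT id, kind FROM sensors WHERE reading IS NULL

Result:
id | kind    
---+---------
2  | pressure
4  | co2     
6  | co2     
7  | light   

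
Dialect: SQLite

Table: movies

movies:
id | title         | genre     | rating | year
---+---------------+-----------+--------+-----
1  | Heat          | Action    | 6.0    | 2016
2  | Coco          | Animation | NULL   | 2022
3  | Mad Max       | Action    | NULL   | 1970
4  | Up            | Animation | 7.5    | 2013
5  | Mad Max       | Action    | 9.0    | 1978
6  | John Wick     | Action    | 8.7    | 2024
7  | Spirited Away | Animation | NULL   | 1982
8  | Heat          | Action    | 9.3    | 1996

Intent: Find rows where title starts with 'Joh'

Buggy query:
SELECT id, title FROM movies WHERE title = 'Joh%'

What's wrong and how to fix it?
Bug: Wildcards only work with LIKE; '=' treats '%' as a literal character

Fix: Use LIKE for wildcard pattern matching

Corrected query:
SELECT id, title FROM movies WHERE title LIKE 'Joh%'

Result:
id | title    
---+----------
6  | John Wick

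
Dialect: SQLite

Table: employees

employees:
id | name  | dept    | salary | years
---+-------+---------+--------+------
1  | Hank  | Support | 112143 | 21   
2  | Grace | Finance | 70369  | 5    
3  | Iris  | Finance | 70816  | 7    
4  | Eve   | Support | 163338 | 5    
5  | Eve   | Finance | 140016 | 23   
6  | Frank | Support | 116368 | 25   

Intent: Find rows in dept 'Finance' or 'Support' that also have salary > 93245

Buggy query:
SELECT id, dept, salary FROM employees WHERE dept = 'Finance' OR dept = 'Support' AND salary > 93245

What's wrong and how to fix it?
Bug: Without parentheses, AND is evaluated before OR, so the salary filter only applies to the 'Support' branch

Fix: Add parentheses around the OR so the AND applies to both alternatives

Corrected query:
SELECT id, dept, salary FROM employees WHERE (dept = 'Finance' OR dept = 'Support') AND salary > 93245

Result:
id | dept    | salary
---+---------+-------
1  | Support | 112143
4  | Support | 163338
5  | Finance | 140016
6  | Support | 116368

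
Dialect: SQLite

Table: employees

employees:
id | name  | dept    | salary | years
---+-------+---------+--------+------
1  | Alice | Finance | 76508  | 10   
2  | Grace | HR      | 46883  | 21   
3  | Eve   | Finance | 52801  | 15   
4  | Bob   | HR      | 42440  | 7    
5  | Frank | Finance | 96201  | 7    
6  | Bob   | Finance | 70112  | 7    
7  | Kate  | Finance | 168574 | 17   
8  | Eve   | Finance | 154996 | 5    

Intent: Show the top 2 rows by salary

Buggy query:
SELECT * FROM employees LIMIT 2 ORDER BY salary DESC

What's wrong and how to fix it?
Bug: ORDER BY cannot follow LIMIT; LIMIT is the final clause

Fix: Sort with ORDER BY, then apply LIMIT

Corrected query:
SELECT * FROM employees ORDER BY salary DESC LIMIT 2

Result:
id | name | dept    | salary | years
---+------+---------+--------+------
7  | Kate | Finance | 168574 | 17   
8  | Eve  | Finance | 154996 | 5    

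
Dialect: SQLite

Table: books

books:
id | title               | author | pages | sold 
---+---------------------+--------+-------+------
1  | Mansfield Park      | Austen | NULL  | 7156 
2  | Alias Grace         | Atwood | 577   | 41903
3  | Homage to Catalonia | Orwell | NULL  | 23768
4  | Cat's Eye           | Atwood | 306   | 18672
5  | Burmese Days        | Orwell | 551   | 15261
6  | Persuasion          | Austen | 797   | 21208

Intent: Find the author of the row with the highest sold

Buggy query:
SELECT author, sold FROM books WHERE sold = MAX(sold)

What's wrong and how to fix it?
Bug: MAX(sold) is an aggregate and cannot be used directly in WHERE

Fix: Wrap MAX in a scalar subquery so WHERE compares against a single value

Corrected query:
SELECT author, sold FROM books WHERE sold = (SELECT MAX(sold) FROM books)

Result:
author | sold 
-------+------
Atwood | 41903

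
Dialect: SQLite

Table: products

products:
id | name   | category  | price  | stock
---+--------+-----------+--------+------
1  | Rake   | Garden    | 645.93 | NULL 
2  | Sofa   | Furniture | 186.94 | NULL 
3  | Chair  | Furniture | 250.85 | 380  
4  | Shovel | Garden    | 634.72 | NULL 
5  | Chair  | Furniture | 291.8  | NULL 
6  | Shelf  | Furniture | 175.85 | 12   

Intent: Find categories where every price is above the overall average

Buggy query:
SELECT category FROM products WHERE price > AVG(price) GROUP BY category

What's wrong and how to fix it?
Bug: WHERE evaluates per row before aggregation, so AVG() is unavailable

Fix: Compute the overall average in a scalar subquery and compare each group's MIN against it in HAVING

Corrected query:
SELECT category FROM products GROUP BY category HAVING MIN(price) > (SELECT AVG(price) FROM products)

Result:
category
--------
Garden  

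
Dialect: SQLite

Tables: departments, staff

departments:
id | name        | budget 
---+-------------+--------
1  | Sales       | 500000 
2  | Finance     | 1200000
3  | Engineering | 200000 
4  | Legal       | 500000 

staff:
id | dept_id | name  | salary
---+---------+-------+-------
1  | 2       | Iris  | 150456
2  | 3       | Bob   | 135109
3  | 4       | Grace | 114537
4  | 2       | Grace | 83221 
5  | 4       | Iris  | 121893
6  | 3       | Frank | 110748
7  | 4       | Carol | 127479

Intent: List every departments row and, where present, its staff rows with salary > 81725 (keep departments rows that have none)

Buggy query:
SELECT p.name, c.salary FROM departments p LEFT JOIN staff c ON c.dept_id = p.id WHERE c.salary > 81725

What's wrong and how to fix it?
Bug: A WHERE condition on the right-hand table after LEFT JOIN drops unmatched parents

Fix: Put 'c.salary > 81725' in the JOIN's ON clause instead of WHERE

Corrected query:
SELECT p.name, c.salary FROM departments p LEFT JOIN staff c ON c.dept_id = p.id AND c.salary > 81725

Result:
name        | salary
------------+-------
Sales       | NULL  
Finance     | 83221 
Finance     | 150456
Engineering | 110748
Engineering | 135109
Legal       | 114537
Legal       | 121893
Legal       | 127479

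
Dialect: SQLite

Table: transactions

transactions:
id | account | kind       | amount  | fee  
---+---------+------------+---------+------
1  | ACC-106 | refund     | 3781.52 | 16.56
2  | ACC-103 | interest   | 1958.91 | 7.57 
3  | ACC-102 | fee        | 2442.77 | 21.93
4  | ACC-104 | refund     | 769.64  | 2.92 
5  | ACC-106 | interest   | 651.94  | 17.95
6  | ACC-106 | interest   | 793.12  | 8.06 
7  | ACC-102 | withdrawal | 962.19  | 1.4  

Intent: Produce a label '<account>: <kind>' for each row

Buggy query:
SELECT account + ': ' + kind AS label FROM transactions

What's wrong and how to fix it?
Bug: '+' is numeric addition; on text columns SQLite converts them to 0 instead of concatenating

Fix: Replace + with || to concatenate text

Corrected query:
SELECT account || ': ' || kind AS label FROM transactions

Result:
label              
-------------------
ACC-106: refund    
ACC-103: interest  
ACC-102: fee       
ACC-104: refund    
ACC-106: interest  
ACC-106: interest  
ACC-102: withdrawal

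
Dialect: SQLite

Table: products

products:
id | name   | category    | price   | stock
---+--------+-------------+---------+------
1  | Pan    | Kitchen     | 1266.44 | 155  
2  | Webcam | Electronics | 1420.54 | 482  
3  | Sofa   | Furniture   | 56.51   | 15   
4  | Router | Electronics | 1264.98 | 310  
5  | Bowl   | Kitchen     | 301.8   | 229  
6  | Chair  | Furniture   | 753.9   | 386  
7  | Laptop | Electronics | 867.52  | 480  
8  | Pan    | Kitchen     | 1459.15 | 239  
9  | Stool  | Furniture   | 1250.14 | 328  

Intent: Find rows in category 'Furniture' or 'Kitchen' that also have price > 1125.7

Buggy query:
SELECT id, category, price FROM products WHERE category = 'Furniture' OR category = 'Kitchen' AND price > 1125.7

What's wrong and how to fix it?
Bug: Without parentheses, AND is evaluated before OR, so the price filter only applies to the 'Kitchen' branch

Fix: Add parentheses around the OR so the AND applies to both alternatives

Corrected query:
SELECT id, category, price FROM products WHERE (category = 'Furniture' OR category = 'Kitchen') AND price > 1125.7

Result:
id | category  | price  
---+-----------+--------
1  | Kitchen   | 1266.44
8  | Kitchen   | 1459.15
9  | Furniture | 1250.14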